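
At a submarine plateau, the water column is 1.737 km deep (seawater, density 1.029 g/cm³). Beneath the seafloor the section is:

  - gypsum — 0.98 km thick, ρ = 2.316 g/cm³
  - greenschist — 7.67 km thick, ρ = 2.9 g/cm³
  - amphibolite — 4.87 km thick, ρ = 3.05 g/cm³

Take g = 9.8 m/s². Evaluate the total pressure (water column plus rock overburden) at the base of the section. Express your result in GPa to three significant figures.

seawater: 1029 kg/m³ × 9.8 m/s² × 1737 m = 1.752×10^7 Pa = 0.01752 GPa
gypsum: 2316 kg/m³ × 9.8 m/s² × 980 m = 2.224×10^7 Pa = 0.02224 GPa
greenschist: 2900 kg/m³ × 9.8 m/s² × 7670 m = 2.180×10^8 Pa = 0.2180 GPa
amphibolite: 3050 kg/m³ × 9.8 m/s² × 4870 m = 1.456×10^8 Pa = 0.1456 GPa
Total = 0.01752 + 0.02224 + 0.2180 + 0.1456 = 0.40330 GPa

0.403 GPa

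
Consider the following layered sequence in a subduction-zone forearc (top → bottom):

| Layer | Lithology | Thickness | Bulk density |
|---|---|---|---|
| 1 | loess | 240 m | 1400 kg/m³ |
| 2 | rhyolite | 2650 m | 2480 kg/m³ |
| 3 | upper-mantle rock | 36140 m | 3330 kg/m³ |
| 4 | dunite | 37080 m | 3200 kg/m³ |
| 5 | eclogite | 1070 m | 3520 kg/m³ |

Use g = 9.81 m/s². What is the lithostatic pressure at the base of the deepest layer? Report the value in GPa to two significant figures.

2.4 GPa

loess: 1400 kg/m³ × 9.81 m/s² × 240 m = 3.296×10^6 Pa = 3.296×10^-3 GPa
rhyolite: 2480 kg/m³ × 9.81 m/s² × 2650 m = 6.447×10^7 Pa = 0.06447 GPa
upper-mantle rock: 3330 kg/m³ × 9.81 m/s² × 36140 m = 1.181×10^9 Pa = 1.181 GPa
dunite: 3200 kg/m³ × 9.81 m/s² × 37080 m = 1.164×10^9 Pa = 1.164 GPa
eclogite: 3520 kg/m³ × 9.81 m/s² × 1070 m = 3.695×10^7 Pa = 0.03695 GPa
Total = 3.296×10^-3 + 0.06447 + 1.181 + 1.164 + 0.03695 = 2.4493 GPa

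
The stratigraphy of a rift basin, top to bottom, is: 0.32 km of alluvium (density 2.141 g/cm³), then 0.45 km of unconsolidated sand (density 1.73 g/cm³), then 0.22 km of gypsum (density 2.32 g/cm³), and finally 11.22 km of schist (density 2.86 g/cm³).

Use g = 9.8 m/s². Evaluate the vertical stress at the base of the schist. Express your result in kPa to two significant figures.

alluvium: 2141 kg/m³ × 9.8 m/s² × 320 m = 6.714×10^6 Pa = 6714 kPa
unconsolidated sand: 1730 kg/m³ × 9.8 m/s² × 450 m = 7.629×10^6 Pa = 7629 kPa
gypsum: 2320 kg/m³ × 9.8 m/s² × 220 m = 5.002×10^6 Pa = 5002 kPa
schist: 2860 kg/m³ × 9.8 m/s² × 11220 m = 3.145×10^8 Pa = 3.145×10^5 kPa
Total = 6714 + 7629 + 5002 + 3.145×10^5 = 3.3382×10^5 kPa

330000 kPa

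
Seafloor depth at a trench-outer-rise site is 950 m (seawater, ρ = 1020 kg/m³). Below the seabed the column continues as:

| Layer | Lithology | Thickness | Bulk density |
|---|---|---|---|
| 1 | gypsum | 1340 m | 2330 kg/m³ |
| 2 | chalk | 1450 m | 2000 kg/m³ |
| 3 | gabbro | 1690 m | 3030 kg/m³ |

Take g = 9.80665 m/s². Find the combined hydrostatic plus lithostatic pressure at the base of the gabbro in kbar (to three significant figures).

1.19 kbar

seawater: 1020 kg/m³ × 9.80665 m/s² × 950 m = 9.503×10^6 Pa = 0.09503 kbar
gypsum: 2330 kg/m³ × 9.80665 m/s² × 1340 m = 3.062×10^7 Pa = 0.3062 kbar
chalk: 2000 kg/m³ × 9.80665 m/s² × 1450 m = 2.844×10^7 Pa = 0.2844 kbar
gabbro: 3030 kg/m³ × 9.80665 m/s² × 1690 m = 5.022×10^7 Pa = 0.5022 kbar
Total = 0.09503 + 0.3062 + 0.2844 + 0.5022 = 1.1878 kbar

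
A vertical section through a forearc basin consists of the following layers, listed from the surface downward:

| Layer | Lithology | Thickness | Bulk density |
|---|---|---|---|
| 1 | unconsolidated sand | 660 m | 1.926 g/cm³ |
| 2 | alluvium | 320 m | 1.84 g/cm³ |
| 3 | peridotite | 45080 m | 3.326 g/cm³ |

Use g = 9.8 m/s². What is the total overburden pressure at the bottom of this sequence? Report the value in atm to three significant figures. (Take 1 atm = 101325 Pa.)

unconsolidated sand: 1926 kg/m³ × 9.8 m/s² × 660 m = 1.246×10^7 Pa = 122.9 atm
alluvium: 1840 kg/m³ × 9.8 m/s² × 320 m = 5.770×10^6 Pa = 56.95 atm
peridotite: 3326 kg/m³ × 9.8 m/s² × 45080 m = 1.469×10^9 Pa = 14502 atm
Total = 122.9 + 56.95 + 14502 = 14681 atm

14700 atm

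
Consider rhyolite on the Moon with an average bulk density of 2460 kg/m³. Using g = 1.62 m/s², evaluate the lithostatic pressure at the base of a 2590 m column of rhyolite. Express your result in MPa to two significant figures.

10 MPa

rhyolite: 2460 kg/m³ × 1.62 m/s² × 2590 m = 1.032×10^7 Pa = 10.32 MPa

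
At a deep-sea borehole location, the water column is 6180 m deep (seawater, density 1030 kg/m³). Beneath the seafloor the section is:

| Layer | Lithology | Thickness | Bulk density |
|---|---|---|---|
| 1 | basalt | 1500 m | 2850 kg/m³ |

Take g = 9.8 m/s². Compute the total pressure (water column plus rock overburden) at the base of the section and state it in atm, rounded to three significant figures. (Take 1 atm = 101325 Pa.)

1030 atm

seawater: 1030 kg/m³ × 9.8 m/s² × 6180 m = 6.238×10^7 Pa = 615.7 atm
basalt: 2850 kg/m³ × 9.8 m/s² × 1500 m = 4.190×10^7 Pa = 413.5 atm
Total = 615.7 + 413.5 = 1029.1 atm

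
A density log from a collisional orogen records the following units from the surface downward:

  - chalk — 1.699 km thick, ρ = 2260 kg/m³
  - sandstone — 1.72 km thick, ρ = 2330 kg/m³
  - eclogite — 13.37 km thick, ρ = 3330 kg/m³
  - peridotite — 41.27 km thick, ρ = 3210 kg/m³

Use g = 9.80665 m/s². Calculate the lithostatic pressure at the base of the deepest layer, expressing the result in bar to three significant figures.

chalk: 2260 kg/m³ × 9.80665 m/s² × 1699 m = 3.765×10^7 Pa = 376.5 bar
sandstone: 2330 kg/m³ × 9.80665 m/s² × 1720 m = 3.930×10^7 Pa = 393.0 bar
eclogite: 3330 kg/m³ × 9.80665 m/s² × 13370 m = 4.366×10^8 Pa = 4366 bar
peridotite: 3210 kg/m³ × 9.80665 m/s² × 41270 m = 1.299×10^9 Pa = 12992 bar
Total = 376.5 + 393.0 + 4366 + 12992 = 18127 bar

18100 bar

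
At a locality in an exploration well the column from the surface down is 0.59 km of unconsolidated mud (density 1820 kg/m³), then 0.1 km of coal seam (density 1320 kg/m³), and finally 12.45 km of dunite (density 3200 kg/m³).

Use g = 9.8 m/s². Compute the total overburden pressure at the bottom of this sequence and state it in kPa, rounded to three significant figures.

402000 kPa

unconsolidated mud: 1820 kg/m³ × 9.8 m/s² × 590 m = 1.052×10^7 Pa = 10523 kPa
coal seam: 1320 kg/m³ × 9.8 m/s² × 100 m = 1.294×10^6 Pa = 1294 kPa
dunite: 3200 kg/m³ × 9.8 m/s² × 12450 m = 3.904×10^8 Pa = 3.904×10^5 kPa
Total = 10523 + 1294 + 3.904×10^5 = 4.0225×10^5 kPa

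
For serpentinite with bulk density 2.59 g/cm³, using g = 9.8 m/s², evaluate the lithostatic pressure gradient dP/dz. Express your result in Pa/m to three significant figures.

25400 Pa/m

dP/dz = ρg = 2590 kg/m³ × 9.8 m/s² = 25382 Pa/m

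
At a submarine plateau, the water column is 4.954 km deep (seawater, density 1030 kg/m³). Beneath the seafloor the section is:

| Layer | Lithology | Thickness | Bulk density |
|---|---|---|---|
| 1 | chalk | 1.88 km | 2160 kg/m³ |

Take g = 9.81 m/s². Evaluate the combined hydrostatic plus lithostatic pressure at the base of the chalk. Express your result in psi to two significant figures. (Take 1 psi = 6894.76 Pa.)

seawater: 1030 kg/m³ × 9.81 m/s² × 4954 m = 5.006×10^7 Pa = 7260 psi
chalk: 2160 kg/m³ × 9.81 m/s² × 1880 m = 3.984×10^7 Pa = 5778 psi
Total = 7260 + 5778 = 13038 psi

13000 psi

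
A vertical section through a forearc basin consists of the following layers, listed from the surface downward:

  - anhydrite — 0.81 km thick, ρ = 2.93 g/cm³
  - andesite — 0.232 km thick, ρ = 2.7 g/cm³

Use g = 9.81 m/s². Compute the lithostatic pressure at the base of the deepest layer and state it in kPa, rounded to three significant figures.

anhydrite: 2930 kg/m³ × 9.81 m/s² × 810 m = 2.328×10^7 Pa = 23282 kPa
andesite: 2700 kg/m³ × 9.81 m/s² × 232 m = 6.145×10^6 Pa = 6145 kPa
Total = 23282 + 6145 = 29427 kPa

29400 kPa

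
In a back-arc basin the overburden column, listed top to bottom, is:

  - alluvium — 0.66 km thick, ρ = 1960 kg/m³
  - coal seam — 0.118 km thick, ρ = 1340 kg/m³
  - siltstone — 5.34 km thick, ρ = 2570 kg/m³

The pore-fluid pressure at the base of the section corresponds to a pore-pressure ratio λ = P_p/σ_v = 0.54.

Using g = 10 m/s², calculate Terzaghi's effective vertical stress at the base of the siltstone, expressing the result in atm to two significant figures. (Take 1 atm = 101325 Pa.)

Overburden (lithostatic) stress σ_v:
alluvium: 1960 kg/m³ × 10 m/s² × 660 m = 1.294×10^7 Pa = 12.94 MPa
coal seam: 1340 kg/m³ × 10 m/s² × 118 m = 1.581×10^6 Pa = 1.581 MPa
siltstone: 2570 kg/m³ × 10 m/s² × 5340 m = 1.372×10^8 Pa = 137.2 MPa
Total = 12.94 + 1.581 + 137.2 = 151.76 MPa
Pore pressure P_p = λ·σ_v = 0.54 × 151.8 MPa = 81.95 MPa
Effective stress σ' = σ_v − P_p = 151.8 − 81.95 = 69.807 MPa = 688.95 atm

690 atm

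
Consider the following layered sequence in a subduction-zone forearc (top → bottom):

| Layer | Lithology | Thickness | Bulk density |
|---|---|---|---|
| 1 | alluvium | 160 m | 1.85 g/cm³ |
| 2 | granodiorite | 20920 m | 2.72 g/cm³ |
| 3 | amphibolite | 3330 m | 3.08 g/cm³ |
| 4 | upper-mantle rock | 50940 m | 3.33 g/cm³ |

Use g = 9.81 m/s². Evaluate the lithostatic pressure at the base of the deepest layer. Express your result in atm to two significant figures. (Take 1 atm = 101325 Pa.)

23000 atm

alluvium: 1850 kg/m³ × 9.81 m/s² × 160 m = 2.904×10^6 Pa = 28.66 atm
granodiorite: 2720 kg/m³ × 9.81 m/s² × 20920 m = 5.582×10^8 Pa = 5509 atm
amphibolite: 3080 kg/m³ × 9.81 m/s² × 3330 m = 1.006×10^8 Pa = 993.0 atm
upper-mantle rock: 3330 kg/m³ × 9.81 m/s² × 50940 m = 1.664×10^9 Pa = 16423 atm
Total = 28.66 + 5509 + 993.0 + 16423 = 22954 atm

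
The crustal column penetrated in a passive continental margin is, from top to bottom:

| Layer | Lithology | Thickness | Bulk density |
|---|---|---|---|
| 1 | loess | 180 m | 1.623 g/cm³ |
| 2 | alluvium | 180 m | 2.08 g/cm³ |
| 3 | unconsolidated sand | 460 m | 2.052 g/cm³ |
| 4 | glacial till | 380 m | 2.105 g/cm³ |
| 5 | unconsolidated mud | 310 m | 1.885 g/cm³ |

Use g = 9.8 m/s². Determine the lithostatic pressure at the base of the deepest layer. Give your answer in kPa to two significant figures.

29000 kPa

loess: 1623 kg/m³ × 9.8 m/s² × 180 m = 2.863×10^6 Pa = 2863 kPa
alluvium: 2080 kg/m³ × 9.8 m/s² × 180 m = 3.669×10^6 Pa = 3669 kPa
unconsolidated sand: 2052 kg/m³ × 9.8 m/s² × 460 m = 9.250×10^6 Pa = 9250 kPa
glacial till: 2105 kg/m³ × 9.8 m/s² × 380 m = 7.839×10^6 Pa = 7839 kPa
unconsolidated mud: 1885 kg/m³ × 9.8 m/s² × 310 m = 5.727×10^6 Pa = 5727 kPa
Total = 2863 + 3669 + 9250 + 7839 + 5727 = 29348 kPa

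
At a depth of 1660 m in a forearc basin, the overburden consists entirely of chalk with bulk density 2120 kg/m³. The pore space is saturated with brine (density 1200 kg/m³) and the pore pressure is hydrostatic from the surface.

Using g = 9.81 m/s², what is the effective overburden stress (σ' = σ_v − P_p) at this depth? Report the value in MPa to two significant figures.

15 MPa

Overburden (lithostatic) stress σ_v:
chalk: 2120 kg/m³ × 9.81 m/s² × 1660 m = 3.452×10^7 Pa = 34.52 MPa
Pore pressure P_p = 1200 kg/m³ × 9.81 m/s² × 1660 m = 1.954×10^7 Pa = 19.54 MPa
Effective stress σ' = σ_v − P_p = 34.52 − 19.54 = 14.982 MPa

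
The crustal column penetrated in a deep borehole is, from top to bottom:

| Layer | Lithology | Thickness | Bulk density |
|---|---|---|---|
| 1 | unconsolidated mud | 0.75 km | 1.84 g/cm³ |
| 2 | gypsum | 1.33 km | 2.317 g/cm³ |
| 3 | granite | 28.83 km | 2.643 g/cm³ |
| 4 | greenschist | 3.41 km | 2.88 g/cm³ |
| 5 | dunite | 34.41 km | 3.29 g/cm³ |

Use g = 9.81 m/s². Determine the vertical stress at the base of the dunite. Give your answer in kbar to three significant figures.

unconsolidated mud: 1840 kg/m³ × 9.81 m/s² × 750 m = 1.354×10^7 Pa = 0.1354 kbar
gypsum: 2317 kg/m³ × 9.81 m/s² × 1330 m = 3.023×10^7 Pa = 0.3023 kbar
granite: 2643 kg/m³ × 9.81 m/s² × 28830 m = 7.475×10^8 Pa = 7.475 kbar
greenschist: 2880 kg/m³ × 9.81 m/s² × 3410 m = 9.634×10^7 Pa = 0.9634 kbar
dunite: 3290 kg/m³ × 9.81 m/s² × 34410 m = 1.111×10^9 Pa = 11.11 kbar
Total = 0.1354 + 0.3023 + 7.475 + 0.9634 + 11.11 = 19.982 kbar

20.0 kbar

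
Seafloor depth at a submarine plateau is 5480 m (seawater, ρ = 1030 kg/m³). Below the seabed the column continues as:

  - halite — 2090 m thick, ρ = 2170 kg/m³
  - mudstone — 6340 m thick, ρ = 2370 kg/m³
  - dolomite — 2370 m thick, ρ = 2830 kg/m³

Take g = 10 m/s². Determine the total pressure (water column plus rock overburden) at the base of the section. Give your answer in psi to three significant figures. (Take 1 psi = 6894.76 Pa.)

46300 psi

seawater: 1030 kg/m³ × 10 m/s² × 5480 m = 5.644×10^7 Pa = 8187 psi
halite: 2170 kg/m³ × 10 m/s² × 2090 m = 4.535×10^7 Pa = 6578 psi
mudstone: 2370 kg/m³ × 10 m/s² × 6340 m = 1.503×10^8 Pa = 21793 psi
dolomite: 2830 kg/m³ × 10 m/s² × 2370 m = 6.707×10^7 Pa = 9728 psi
Total = 8187 + 6578 + 21793 + 9728 = 46285 psi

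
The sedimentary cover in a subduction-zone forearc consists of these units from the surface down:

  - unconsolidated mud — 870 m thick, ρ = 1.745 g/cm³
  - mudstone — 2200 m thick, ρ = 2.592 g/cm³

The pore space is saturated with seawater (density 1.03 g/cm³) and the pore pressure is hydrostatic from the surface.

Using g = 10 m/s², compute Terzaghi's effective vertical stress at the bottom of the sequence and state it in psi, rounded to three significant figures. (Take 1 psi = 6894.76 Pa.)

Overburden (lithostatic) stress σ_v:
unconsolidated mud: 1745 kg/m³ × 10 m/s² × 870 m = 1.518×10^7 Pa = 15.18 MPa
mudstone: 2592 kg/m³ × 10 m/s² × 2200 m = 5.702×10^7 Pa = 57.02 MPa
Total = 15.18 + 57.02 = 72.206 MPa
Pore pressure P_p = 1030 kg/m³ × 10 m/s² × 3070 m = 3.162×10^7 Pa = 31.62 MPa
Effective stress σ' = σ_v − P_p = 72.21 − 31.62 = 40.584 MPa = 5886.3 psi

5890 psi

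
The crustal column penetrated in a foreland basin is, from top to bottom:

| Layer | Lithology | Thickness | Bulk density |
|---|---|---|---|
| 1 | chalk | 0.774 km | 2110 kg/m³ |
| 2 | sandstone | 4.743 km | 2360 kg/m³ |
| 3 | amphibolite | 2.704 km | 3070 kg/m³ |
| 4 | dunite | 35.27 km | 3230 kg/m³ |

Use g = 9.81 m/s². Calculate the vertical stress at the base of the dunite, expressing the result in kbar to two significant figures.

13 kbar

chalk: 2110 kg/m³ × 9.81 m/s² × 774 m = 1.602×10^7 Pa = 0.1602 kbar
sandstone: 2360 kg/m³ × 9.81 m/s² × 4743 m = 1.098×10^8 Pa = 1.098 kbar
amphibolite: 3070 kg/m³ × 9.81 m/s² × 2704 m = 8.144×10^7 Pa = 0.8144 kbar
dunite: 3230 kg/m³ × 9.81 m/s² × 35270 m = 1.118×10^9 Pa = 11.18 kbar
Total = 0.1602 + 1.098 + 0.8144 + 11.18 = 13.248 kbar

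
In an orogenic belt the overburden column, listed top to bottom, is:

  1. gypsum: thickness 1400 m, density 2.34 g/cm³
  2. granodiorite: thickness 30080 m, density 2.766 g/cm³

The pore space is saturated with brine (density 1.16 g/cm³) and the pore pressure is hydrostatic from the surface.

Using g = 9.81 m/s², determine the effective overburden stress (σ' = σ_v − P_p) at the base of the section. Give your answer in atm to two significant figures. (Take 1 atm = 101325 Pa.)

Overburden (lithostatic) stress σ_v:
gypsum: 2340 kg/m³ × 9.81 m/s² × 1400 m = 3.214×10^7 Pa = 32.14 MPa
granodiorite: 2766 kg/m³ × 9.81 m/s² × 30080 m = 8.162×10^8 Pa = 816.2 MPa
Total = 32.14 + 816.2 = 848.34 MPa
Pore pressure P_p = 1160 kg/m³ × 9.81 m/s² × 31480 m = 3.582×10^8 Pa = 358.2 MPa
Effective stress σ' = σ_v − P_p = 848.3 − 358.2 = 490.11 MPa = 4837.0 atm

4800 atm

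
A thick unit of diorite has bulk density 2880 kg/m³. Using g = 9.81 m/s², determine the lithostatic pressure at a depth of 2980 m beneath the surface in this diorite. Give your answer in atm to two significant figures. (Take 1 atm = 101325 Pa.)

830 atm

diorite: 2880 kg/m³ × 9.81 m/s² × 2980 m = 8.419×10^7 Pa = 830.9 atm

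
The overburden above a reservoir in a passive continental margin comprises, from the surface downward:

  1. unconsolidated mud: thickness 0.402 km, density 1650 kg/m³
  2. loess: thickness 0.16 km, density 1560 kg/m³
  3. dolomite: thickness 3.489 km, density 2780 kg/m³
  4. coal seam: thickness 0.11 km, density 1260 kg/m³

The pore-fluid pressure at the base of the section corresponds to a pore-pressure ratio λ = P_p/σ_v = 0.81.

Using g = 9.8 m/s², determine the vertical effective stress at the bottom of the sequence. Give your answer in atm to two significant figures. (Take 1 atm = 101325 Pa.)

Overburden (lithostatic) stress σ_v:
unconsolidated mud: 1650 kg/m³ × 9.8 m/s² × 402 m = 6.500×10^6 Pa = 6.500 MPa
loess: 1560 kg/m³ × 9.8 m/s² × 160 m = 2.446×10^6 Pa = 2.446 MPa
dolomite: 2780 kg/m³ × 9.8 m/s² × 3489 m = 9.505×10^7 Pa = 95.05 MPa
coal seam: 1260 kg/m³ × 9.8 m/s² × 110 m = 1.358×10^6 Pa = 1.358 MPa
Total = 6.500 + 2.446 + 95.05 + 1.358 = 105.36 MPa
Pore pressure P_p = λ·σ_v = 0.81 × 105.4 MPa = 85.34 MPa
Effective stress σ' = σ_v − P_p = 105.4 − 85.34 = 20.018 MPa = 197.56 atm

200 atm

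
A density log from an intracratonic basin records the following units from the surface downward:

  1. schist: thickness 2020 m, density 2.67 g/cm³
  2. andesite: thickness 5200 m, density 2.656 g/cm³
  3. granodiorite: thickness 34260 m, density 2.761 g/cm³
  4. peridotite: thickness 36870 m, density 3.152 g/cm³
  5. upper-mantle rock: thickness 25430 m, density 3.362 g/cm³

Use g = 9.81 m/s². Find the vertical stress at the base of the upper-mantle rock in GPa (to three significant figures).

schist: 2670 kg/m³ × 9.81 m/s² × 2020 m = 5.291×10^7 Pa = 0.05291 GPa
andesite: 2656 kg/m³ × 9.81 m/s² × 5200 m = 1.355×10^8 Pa = 0.1355 GPa
granodiorite: 2761 kg/m³ × 9.81 m/s² × 34260 m = 9.279×10^8 Pa = 0.9279 GPa
peridotite: 3152 kg/m³ × 9.81 m/s² × 36870 m = 1.140×10^9 Pa = 1.140 GPa
upper-mantle rock: 3362 kg/m³ × 9.81 m/s² × 25430 m = 8.387×10^8 Pa = 0.8387 GPa
Total = 0.05291 + 0.1355 + 0.9279 + 1.140 + 0.8387 = 3.0951 GPa

3.10 GPa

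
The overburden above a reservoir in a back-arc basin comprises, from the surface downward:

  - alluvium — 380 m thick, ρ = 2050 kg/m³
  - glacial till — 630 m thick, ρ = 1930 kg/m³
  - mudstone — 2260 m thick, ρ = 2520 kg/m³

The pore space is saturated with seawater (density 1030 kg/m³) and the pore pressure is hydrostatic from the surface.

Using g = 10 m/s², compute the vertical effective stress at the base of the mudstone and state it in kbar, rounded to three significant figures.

0.432 kbar

Overburden (lithostatic) stress σ_v:
alluvium: 2050 kg/m³ × 10 m/s² × 380 m = 7.790×10^6 Pa = 7.790 MPa
glacial till: 1930 kg/m³ × 10 m/s² × 630 m = 1.216×10^7 Pa = 12.16 MPa
mudstone: 2520 kg/m³ × 10 m/s² × 2260 m = 5.695×10^7 Pa = 56.95 MPa
Total = 7.790 + 12.16 + 56.95 = 76.901 MPa
Pore pressure P_p = 1030 kg/m³ × 10 m/s² × 3270 m = 3.368×10^7 Pa = 33.68 MPa
Effective stress σ' = σ_v − P_p = 76.90 − 33.68 = 43.220 MPa = 0.43220 kbar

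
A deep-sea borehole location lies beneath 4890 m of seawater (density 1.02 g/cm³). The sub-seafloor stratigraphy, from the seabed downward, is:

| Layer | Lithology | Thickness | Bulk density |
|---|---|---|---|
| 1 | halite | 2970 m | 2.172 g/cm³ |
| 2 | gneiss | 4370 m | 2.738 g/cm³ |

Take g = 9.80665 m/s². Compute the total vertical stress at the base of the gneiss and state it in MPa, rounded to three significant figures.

seawater: 1020 kg/m³ × 9.80665 m/s² × 4890 m = 4.891×10^7 Pa = 48.91 MPa
halite: 2172 kg/m³ × 9.80665 m/s² × 2970 m = 6.326×10^7 Pa = 63.26 MPa
gneiss: 2738 kg/m³ × 9.80665 m/s² × 4370 m = 1.173×10^8 Pa = 117.3 MPa
Total = 48.91 + 63.26 + 117.3 = 229.51 MPa

230 MPa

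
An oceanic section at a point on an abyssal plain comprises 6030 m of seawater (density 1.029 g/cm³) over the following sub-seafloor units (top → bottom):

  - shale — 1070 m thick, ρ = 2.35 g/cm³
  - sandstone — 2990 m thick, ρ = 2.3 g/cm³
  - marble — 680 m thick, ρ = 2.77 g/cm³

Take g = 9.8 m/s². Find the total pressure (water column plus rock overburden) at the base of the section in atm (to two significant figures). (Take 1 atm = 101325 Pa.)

seawater: 1029 kg/m³ × 9.8 m/s² × 6030 m = 6.081×10^7 Pa = 600.1 atm
shale: 2350 kg/m³ × 9.8 m/s² × 1070 m = 2.464×10^7 Pa = 243.2 atm
sandstone: 2300 kg/m³ × 9.8 m/s² × 2990 m = 6.739×10^7 Pa = 665.1 atm
marble: 2770 kg/m³ × 9.8 m/s² × 680 m = 1.846×10^7 Pa = 182.2 atm
Total = 600.1 + 243.2 + 665.1 + 182.2 = 1690.6 atm

1700 atm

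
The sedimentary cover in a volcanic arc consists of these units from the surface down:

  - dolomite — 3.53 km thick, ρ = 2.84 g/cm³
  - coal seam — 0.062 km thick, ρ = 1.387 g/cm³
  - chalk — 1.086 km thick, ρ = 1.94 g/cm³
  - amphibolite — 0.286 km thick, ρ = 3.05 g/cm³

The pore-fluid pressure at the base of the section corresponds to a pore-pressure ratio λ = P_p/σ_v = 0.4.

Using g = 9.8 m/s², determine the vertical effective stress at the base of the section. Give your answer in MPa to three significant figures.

77.0 MPa

Overburden (lithostatic) stress σ_v:
dolomite: 2840 kg/m³ × 9.8 m/s² × 3530 m = 9.825×10^7 Pa = 98.25 MPa
coal seam: 1387 kg/m³ × 9.8 m/s² × 62 m = 8.427×10^5 Pa = 0.8427 MPa
chalk: 1940 kg/m³ × 9.8 m/s² × 1086 m = 2.065×10^7 Pa = 20.65 MPa
amphibolite: 3050 kg/m³ × 9.8 m/s² × 286 m = 8.549×10^6 Pa = 8.549 MPa
Total = 98.25 + 0.8427 + 20.65 + 8.549 = 128.29 MPa
Pore pressure P_p = λ·σ_v = 0.4 × 128.3 MPa = 51.31 MPa
Effective stress σ' = σ_v − P_p = 128.3 − 51.31 = 76.971 MPa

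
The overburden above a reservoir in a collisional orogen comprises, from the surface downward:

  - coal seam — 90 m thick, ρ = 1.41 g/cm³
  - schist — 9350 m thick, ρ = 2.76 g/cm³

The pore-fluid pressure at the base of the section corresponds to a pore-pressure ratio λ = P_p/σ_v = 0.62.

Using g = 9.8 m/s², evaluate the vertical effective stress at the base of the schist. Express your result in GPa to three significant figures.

0.0966 GPa

Overburden (lithostatic) stress σ_v:
coal seam: 1410 kg/m³ × 9.8 m/s² × 90 m = 1.244×10^6 Pa = 1.244 MPa
schist: 2760 kg/m³ × 9.8 m/s² × 9350 m = 2.529×10^8 Pa = 252.9 MPa
Total = 1.244 + 252.9 = 254.14 MPa
Pore pressure P_p = λ·σ_v = 0.62 × 254.1 MPa = 157.6 MPa
Effective stress σ' = σ_v − P_p = 254.1 − 157.6 = 96.574 MPa = 0.096574 GPa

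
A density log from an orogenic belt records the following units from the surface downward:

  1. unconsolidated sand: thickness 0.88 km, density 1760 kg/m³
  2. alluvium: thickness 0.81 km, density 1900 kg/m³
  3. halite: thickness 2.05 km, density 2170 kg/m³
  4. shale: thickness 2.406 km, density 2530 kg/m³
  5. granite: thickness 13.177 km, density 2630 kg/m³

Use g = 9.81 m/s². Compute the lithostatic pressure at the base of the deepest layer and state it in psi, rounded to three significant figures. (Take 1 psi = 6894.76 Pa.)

unconsolidated sand: 1760 kg/m³ × 9.81 m/s² × 880 m = 1.519×10^7 Pa = 2204 psi
alluvium: 1900 kg/m³ × 9.81 m/s² × 810 m = 1.510×10^7 Pa = 2190 psi
halite: 2170 kg/m³ × 9.81 m/s² × 2050 m = 4.364×10^7 Pa = 6329 psi
shale: 2530 kg/m³ × 9.81 m/s² × 2406 m = 5.972×10^7 Pa = 8661 psi
granite: 2630 kg/m³ × 9.81 m/s² × 13177 m = 3.400×10^8 Pa = 49309 psi
Total = 2204 + 2190 + 6329 + 8661 + 49309 = 68692 psi

68700 psi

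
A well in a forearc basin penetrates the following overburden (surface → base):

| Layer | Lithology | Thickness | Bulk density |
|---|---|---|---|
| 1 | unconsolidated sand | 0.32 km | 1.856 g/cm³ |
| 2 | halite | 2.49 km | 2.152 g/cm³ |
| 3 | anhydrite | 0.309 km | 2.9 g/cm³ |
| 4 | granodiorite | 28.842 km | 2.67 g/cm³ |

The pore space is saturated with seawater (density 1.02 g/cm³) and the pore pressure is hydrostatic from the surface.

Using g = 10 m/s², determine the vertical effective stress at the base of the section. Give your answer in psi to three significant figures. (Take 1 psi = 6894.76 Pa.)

74300 psi

Overburden (lithostatic) stress σ_v:
unconsolidated sand: 1856 kg/m³ × 10 m/s² × 320 m = 5.939×10^6 Pa = 5.939 MPa
halite: 2152 kg/m³ × 10 m/s² × 2490 m = 5.358×10^7 Pa = 53.58 MPa
anhydrite: 2900 kg/m³ × 10 m/s² × 309 m = 8.961×10^6 Pa = 8.961 MPa
granodiorite: 2670 kg/m³ × 10 m/s² × 28842 m = 7.701×10^8 Pa = 770.1 MPa
Total = 5.939 + 53.58 + 8.961 + 770.1 = 838.57 MPa
Pore pressure P_p = 1020 kg/m³ × 10 m/s² × 31961 m = 3.260×10^8 Pa = 326.0 MPa
Effective stress σ' = σ_v − P_p = 838.6 − 326.0 = 512.56 MPa = 74341 psi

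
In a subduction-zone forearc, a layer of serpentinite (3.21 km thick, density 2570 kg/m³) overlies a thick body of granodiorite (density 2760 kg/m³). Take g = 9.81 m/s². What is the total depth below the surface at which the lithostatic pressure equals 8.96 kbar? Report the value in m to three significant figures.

33300 m

Pressure at base of upper layers: 2570×9.81×3210 = 8.093×10^7 Pa = 0.8093 kbar
Remaining pressure to be supplied by granodiorite: 8.960×10^8 − 8.093×10^7 = 8.151×10^8 Pa
Additional depth in granodiorite = 8.151×10^8 Pa / (2760 kg/m³ × 9.81 m/s²) = 30104 m
Total depth = 3210 m + 30104 m = 33314 m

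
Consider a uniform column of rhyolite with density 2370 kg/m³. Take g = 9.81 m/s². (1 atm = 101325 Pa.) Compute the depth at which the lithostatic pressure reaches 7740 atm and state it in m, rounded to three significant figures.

33700 m

h = P/(ρg) = 7740 atm / (2370 kg/m³ × 9.81 m/s²) = 7.843×10^8 Pa / 23250 Pa/m = 33732 m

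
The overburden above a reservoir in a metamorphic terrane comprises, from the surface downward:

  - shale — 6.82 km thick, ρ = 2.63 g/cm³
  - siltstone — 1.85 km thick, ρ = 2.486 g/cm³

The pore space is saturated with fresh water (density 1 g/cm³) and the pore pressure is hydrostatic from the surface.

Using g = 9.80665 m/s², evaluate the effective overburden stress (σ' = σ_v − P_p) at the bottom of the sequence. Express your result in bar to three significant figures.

Overburden (lithostatic) stress σ_v:
shale: 2630 kg/m³ × 9.80665 m/s² × 6820 m = 1.759×10^8 Pa = 175.9 MPa
siltstone: 2486 kg/m³ × 9.80665 m/s² × 1850 m = 4.510×10^7 Pa = 45.10 MPa
Total = 175.9 + 45.10 = 221.00 MPa
Pore pressure P_p = 1000 kg/m³ × 9.80665 m/s² × 8670 m = 8.502×10^7 Pa = 85.02 MPa
Effective stress σ' = σ_v − P_p = 221.0 − 85.02 = 135.98 MPa = 1359.8 bar

1360 bar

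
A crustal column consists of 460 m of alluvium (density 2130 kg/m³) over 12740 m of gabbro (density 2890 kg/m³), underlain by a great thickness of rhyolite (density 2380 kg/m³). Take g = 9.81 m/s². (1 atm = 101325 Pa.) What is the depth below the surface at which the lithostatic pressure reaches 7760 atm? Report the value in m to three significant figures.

Pressure at base of upper layers: 2130×9.81×460 + 2890×9.81×12740 = 3.708×10^8 Pa = 3660 atm
Remaining pressure to be supplied by rhyolite: 7.863×10^8 − 3.708×10^8 = 4.155×10^8 Pa
Additional depth in rhyolite = 4.155×10^8 Pa / (2380 kg/m³ × 9.81 m/s²) = 17795 m
Total depth = 13200 m + 17795 m = 30995 m

31000 m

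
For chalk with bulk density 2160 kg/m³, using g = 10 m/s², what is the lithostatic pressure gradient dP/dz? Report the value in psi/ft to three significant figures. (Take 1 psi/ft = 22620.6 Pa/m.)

dP/dz = ρg = 2160 kg/m³ × 10 m/s² = 21600 Pa/m
= 21600 Pa/m × (1 psi/ft / 22621 Pa/m) = 0.95488 psi/ft

0.955 psi/ft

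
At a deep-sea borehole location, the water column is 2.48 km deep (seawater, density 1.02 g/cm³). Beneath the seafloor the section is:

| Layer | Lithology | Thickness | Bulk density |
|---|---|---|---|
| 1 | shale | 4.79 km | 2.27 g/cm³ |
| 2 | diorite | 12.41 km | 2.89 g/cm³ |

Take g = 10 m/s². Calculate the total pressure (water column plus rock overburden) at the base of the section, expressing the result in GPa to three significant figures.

seawater: 1020 kg/m³ × 10 m/s² × 2480 m = 2.530×10^7 Pa = 0.02530 GPa
shale: 2270 kg/m³ × 10 m/s² × 4790 m = 1.087×10^8 Pa = 0.1087 GPa
diorite: 2890 kg/m³ × 10 m/s² × 12410 m = 3.586×10^8 Pa = 0.3586 GPa
Total = 0.02530 + 0.1087 + 0.3586 = 0.49268 GPa

0.493 GPa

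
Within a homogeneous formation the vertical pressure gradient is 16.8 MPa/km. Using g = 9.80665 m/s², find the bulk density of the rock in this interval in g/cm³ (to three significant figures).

1.71 g/cm³

ρ = (dP/dz)/g = 16.8 MPa/km / 9.80665 m/s² = 16800 Pa/m / 9.80665 m/s² = 1713.1 kg/m³
= 1.713 g/cm³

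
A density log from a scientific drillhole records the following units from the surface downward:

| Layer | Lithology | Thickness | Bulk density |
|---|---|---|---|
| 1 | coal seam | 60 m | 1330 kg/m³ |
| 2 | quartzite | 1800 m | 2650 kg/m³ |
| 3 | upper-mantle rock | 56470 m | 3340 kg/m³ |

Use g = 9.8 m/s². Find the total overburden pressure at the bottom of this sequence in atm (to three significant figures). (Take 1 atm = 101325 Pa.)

18700 atm

coal seam: 1330 kg/m³ × 9.8 m/s² × 60 m = 7.820×10^5 Pa = 7.718 atm
quartzite: 2650 kg/m³ × 9.8 m/s² × 1800 m = 4.675×10^7 Pa = 461.3 atm
upper-mantle rock: 3340 kg/m³ × 9.8 m/s² × 56470 m = 1.848×10^9 Pa = 18242 atm
Total = 7.718 + 461.3 + 18242 = 18711 atm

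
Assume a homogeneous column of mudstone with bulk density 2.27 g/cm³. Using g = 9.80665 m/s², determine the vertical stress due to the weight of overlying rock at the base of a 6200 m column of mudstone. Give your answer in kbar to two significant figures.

1.4 kbar

mudstone: 2270 kg/m³ × 9.80665 m/s² × 6200 m = 1.380×10^8 Pa = 1.380 kbar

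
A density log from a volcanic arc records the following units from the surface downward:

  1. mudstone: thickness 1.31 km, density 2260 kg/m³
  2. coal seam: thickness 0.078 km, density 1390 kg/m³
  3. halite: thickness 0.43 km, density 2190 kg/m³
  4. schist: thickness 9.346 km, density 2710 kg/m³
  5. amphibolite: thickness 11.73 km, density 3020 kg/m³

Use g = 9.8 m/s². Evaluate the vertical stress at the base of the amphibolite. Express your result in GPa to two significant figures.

mudstone: 2260 kg/m³ × 9.8 m/s² × 1310 m = 2.901×10^7 Pa = 0.02901 GPa
coal seam: 1390 kg/m³ × 9.8 m/s² × 78 m = 1.063×10^6 Pa = 1.063×10^-3 GPa
halite: 2190 kg/m³ × 9.8 m/s² × 430 m = 9.229×10^6 Pa = 9.229×10^-3 GPa
schist: 2710 kg/m³ × 9.8 m/s² × 9346 m = 2.482×10^8 Pa = 0.2482 GPa
amphibolite: 3020 kg/m³ × 9.8 m/s² × 11730 m = 3.472×10^8 Pa = 0.3472 GPa
Total = 0.02901 + 1.063×10^-3 + 9.229×10^-3 + 0.2482 + 0.3472 = 0.63468 GPa

0.63 GPa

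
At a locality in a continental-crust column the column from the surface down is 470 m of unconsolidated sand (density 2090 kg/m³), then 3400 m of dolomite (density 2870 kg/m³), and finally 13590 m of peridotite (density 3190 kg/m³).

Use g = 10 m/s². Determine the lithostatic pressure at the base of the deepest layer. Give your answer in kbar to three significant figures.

5.41 kbar

unconsolidated sand: 2090 kg/m³ × 10 m/s² × 470 m = 9.823×10^6 Pa = 0.09823 kbar
dolomite: 2870 kg/m³ × 10 m/s² × 3400 m = 9.758×10^7 Pa = 0.9758 kbar
peridotite: 3190 kg/m³ × 10 m/s² × 13590 m = 4.335×10^8 Pa = 4.335 kbar
Total = 0.09823 + 0.9758 + 4.335 = 5.4092 kbar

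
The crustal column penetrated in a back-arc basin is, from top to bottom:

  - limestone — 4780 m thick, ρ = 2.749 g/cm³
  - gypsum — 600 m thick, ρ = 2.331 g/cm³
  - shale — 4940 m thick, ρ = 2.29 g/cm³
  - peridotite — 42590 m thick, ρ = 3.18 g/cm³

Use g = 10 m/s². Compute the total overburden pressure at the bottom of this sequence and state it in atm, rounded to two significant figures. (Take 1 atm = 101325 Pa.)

16000 atm

limestone: 2749 kg/m³ × 10 m/s² × 4780 m = 1.314×10^8 Pa = 1297 atm
gypsum: 2331 kg/m³ × 10 m/s² × 600 m = 1.399×10^7 Pa = 138.0 atm
shale: 2290 kg/m³ × 10 m/s² × 4940 m = 1.131×10^8 Pa = 1116 atm
peridotite: 3180 kg/m³ × 10 m/s² × 42590 m = 1.354×10^9 Pa = 13367 atm
Total = 1297 + 138.0 + 1116 + 13367 = 15918 atm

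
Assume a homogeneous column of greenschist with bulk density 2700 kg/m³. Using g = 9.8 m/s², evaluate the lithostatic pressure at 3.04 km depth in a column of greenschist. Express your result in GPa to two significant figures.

greenschist: 2700 kg/m³ × 9.8 m/s² × 3040 m = 8.044×10^7 Pa = 0.08044 GPa

0.080 GPa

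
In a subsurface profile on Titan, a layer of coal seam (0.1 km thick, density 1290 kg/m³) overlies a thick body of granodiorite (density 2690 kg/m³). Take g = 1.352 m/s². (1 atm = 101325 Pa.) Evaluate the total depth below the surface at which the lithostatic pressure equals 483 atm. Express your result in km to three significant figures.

Pressure at base of upper layers: 1290×1.352×100 = 1.744×10^5 Pa = 1.721 atm
Remaining pressure to be supplied by granodiorite: 4.894×10^7 − 1.744×10^5 = 4.877×10^7 Pa
Additional depth in granodiorite = 4.877×10^7 Pa / (2690 kg/m³ × 1.352 m/s²) = 13409 m
Total depth = 100 m + 13409 m = 13509 m
= 13.509 km

13.5 km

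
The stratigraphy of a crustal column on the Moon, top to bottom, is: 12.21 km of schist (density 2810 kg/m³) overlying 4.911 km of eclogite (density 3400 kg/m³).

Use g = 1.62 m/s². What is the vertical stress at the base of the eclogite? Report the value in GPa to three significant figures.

schist: 2810 kg/m³ × 1.62 m/s² × 12210 m = 5.558×10^7 Pa = 0.05558 GPa
eclogite: 3400 kg/m³ × 1.62 m/s² × 4911 m = 2.705×10^7 Pa = 0.02705 GPa
Total = 0.05558 + 0.02705 = 0.082632 GPa

0.0826 GPa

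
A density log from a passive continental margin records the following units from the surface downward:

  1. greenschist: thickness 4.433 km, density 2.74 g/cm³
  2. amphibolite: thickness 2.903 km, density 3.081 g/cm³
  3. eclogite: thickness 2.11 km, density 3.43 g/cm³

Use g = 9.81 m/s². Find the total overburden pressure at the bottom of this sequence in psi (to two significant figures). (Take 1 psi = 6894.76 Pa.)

40000 psi

greenschist: 2740 kg/m³ × 9.81 m/s² × 4433 m = 1.192×10^8 Pa = 17282 psi
amphibolite: 3081 kg/m³ × 9.81 m/s² × 2903 m = 8.774×10^7 Pa = 12726 psi
eclogite: 3430 kg/m³ × 9.81 m/s² × 2110 m = 7.100×10^7 Pa = 10297 psi
Total = 17282 + 12726 + 10297 = 40305 psi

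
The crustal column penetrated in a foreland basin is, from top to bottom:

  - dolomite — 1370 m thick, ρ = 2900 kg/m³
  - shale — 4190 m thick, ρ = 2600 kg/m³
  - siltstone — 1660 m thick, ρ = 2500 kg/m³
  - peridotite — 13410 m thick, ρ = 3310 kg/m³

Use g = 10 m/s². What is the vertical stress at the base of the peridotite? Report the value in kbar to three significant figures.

6.34 kbar

dolomite: 2900 kg/m³ × 10 m/s² × 1370 m = 3.973×10^7 Pa = 0.3973 kbar
shale: 2600 kg/m³ × 10 m/s² × 4190 m = 1.089×10^8 Pa = 1.089 kbar
siltstone: 2500 kg/m³ × 10 m/s² × 1660 m = 4.150×10^7 Pa = 0.4150 kbar
peridotite: 3310 kg/m³ × 10 m/s² × 13410 m = 4.439×10^8 Pa = 4.439 kbar
Total = 0.3973 + 1.089 + 0.4150 + 4.439 = 6.3404 kbar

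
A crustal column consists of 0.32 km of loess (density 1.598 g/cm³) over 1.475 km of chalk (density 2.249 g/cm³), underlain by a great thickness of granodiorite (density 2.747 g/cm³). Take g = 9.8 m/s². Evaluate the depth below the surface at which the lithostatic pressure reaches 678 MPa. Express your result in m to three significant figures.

Pressure at base of upper layers: 1598×9.8×320 + 2249×9.8×1475 = 3.752×10^7 Pa = 37.52 MPa
Remaining pressure to be supplied by granodiorite: 6.780×10^8 − 3.752×10^7 = 6.405×10^8 Pa
Additional depth in granodiorite = 6.405×10^8 Pa / (2747 kg/m³ × 9.8 m/s²) = 23791 m
Total depth = 1795 m + 23791 m = 25586 m

25600 m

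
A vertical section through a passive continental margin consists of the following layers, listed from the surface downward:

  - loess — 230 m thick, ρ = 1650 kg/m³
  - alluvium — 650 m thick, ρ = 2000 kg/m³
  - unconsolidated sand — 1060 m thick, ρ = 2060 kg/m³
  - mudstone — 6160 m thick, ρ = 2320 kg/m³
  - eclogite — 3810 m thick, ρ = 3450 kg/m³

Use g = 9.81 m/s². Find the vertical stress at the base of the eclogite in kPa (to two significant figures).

loess: 1650 kg/m³ × 9.81 m/s² × 230 m = 3.723×10^6 Pa = 3723 kPa
alluvium: 2000 kg/m³ × 9.81 m/s² × 650 m = 1.275×10^7 Pa = 12753 kPa
unconsolidated sand: 2060 kg/m³ × 9.81 m/s² × 1060 m = 2.142×10^7 Pa = 21421 kPa
mudstone: 2320 kg/m³ × 9.81 m/s² × 6160 m = 1.402×10^8 Pa = 1.402×10^5 kPa
eclogite: 3450 kg/m³ × 9.81 m/s² × 3810 m = 1.289×10^8 Pa = 1.289×10^5 kPa
Total = 3723 + 12753 + 21421 + 1.402×10^5 + 1.289×10^5 = 3.0704×10^5 kPa

310000 kPa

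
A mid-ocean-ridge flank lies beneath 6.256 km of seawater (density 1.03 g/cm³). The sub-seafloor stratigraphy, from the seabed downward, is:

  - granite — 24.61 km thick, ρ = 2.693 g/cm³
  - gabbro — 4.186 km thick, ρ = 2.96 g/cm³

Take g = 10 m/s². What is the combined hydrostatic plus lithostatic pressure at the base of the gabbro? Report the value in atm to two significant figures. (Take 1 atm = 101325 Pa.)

seawater: 1030 kg/m³ × 10 m/s² × 6256 m = 6.444×10^7 Pa = 635.9 atm
granite: 2693 kg/m³ × 10 m/s² × 24610 m = 6.627×10^8 Pa = 6541 atm
gabbro: 2960 kg/m³ × 10 m/s² × 4186 m = 1.239×10^8 Pa = 1223 atm
Total = 635.9 + 6541 + 1223 = 8399.6 atm

8400 atm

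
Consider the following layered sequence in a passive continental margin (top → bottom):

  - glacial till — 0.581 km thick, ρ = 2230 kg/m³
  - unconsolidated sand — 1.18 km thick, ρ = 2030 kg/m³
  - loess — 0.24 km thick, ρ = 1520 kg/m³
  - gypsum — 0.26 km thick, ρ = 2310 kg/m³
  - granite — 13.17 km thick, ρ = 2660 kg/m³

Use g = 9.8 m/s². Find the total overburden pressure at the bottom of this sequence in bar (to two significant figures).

3900 bar

glacial till: 2230 kg/m³ × 9.8 m/s² × 581 m = 1.270×10^7 Pa = 127.0 bar
unconsolidated sand: 2030 kg/m³ × 9.8 m/s² × 1180 m = 2.347×10^7 Pa = 234.7 bar
loess: 1520 kg/m³ × 9.8 m/s² × 240 m = 3.575×10^6 Pa = 35.75 bar
gypsum: 2310 kg/m³ × 9.8 m/s² × 260 m = 5.886×10^6 Pa = 58.86 bar
granite: 2660 kg/m³ × 9.8 m/s² × 13170 m = 3.433×10^8 Pa = 3433 bar
Total = 127.0 + 234.7 + 35.75 + 58.86 + 3433 = 3889.5 bar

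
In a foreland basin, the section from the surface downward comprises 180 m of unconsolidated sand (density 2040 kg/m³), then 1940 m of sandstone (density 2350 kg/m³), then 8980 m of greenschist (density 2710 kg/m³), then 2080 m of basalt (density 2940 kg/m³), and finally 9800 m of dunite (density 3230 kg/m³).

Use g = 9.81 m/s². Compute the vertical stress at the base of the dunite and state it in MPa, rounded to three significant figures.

658 MPa

unconsolidated sand: 2040 kg/m³ × 9.81 m/s² × 180 m = 3.602×10^6 Pa = 3.602 MPa
sandstone: 2350 kg/m³ × 9.81 m/s² × 1940 m = 4.472×10^7 Pa = 44.72 MPa
greenschist: 2710 kg/m³ × 9.81 m/s² × 8980 m = 2.387×10^8 Pa = 238.7 MPa
basalt: 2940 kg/m³ × 9.81 m/s² × 2080 m = 5.999×10^7 Pa = 59.99 MPa
dunite: 3230 kg/m³ × 9.81 m/s² × 9800 m = 3.105×10^8 Pa = 310.5 MPa
Total = 3.602 + 44.72 + 238.7 + 59.99 + 310.5 = 657.58 MPa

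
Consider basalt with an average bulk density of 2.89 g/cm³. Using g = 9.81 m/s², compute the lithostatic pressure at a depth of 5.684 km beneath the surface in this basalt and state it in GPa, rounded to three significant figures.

basalt: 2890 kg/m³ × 9.81 m/s² × 5684 m = 1.611×10^8 Pa = 0.1611 GPa

0.161 GPa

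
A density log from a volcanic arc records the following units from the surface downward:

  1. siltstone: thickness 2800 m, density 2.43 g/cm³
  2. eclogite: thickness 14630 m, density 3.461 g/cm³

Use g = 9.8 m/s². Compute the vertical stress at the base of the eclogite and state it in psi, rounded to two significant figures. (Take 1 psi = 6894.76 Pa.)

siltstone: 2430 kg/m³ × 9.8 m/s² × 2800 m = 6.668×10^7 Pa = 9671 psi
eclogite: 3461 kg/m³ × 9.8 m/s² × 14630 m = 4.962×10^8 Pa = 71970 psi
Total = 9671 + 71970 = 81641 psi

82000 psi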